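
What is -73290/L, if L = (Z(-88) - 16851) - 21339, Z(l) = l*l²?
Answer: 36645/359831 ≈ 0.10184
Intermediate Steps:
Z(l) = l³
L = -719662 (L = ((-88)³ - 16851) - 21339 = (-681472 - 16851) - 21339 = -698323 - 21339 = -719662)
-73290/L = -73290/(-719662) = -73290*(-1/719662) = 36645/359831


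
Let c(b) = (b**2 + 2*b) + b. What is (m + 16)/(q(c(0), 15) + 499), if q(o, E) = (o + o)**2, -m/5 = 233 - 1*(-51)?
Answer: -1404/499 ≈ -2.8136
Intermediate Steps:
c(b) = b**2 + 3*b
m = -1420 (m = -5*(233 - 1*(-51)) = -5*(233 + 51) = -5*284 = -1420)
q(o, E) = 4*o**2 (q(o, E) = (2*o)**2 = 4*o**2)
(m + 16)/(q(c(0), 15) + 499) = (-1420 + 16)/(4*(0*(3 + 0))**2 + 499) = -1404/(4*(0*3)**2 + 499) = -1404/(4*0**2 + 499) = -1404/(4*0 + 499) = -1404/(0 + 499) = -1404/499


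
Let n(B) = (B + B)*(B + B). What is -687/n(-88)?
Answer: -687/30976 ≈ -0.022178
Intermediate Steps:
n(B) = 4*B**2 (n(B) = (2*B)*(2*B) = 4*B**2)
-687/n(-88) = -687/(4*(-88)**2) = -687/(4*7744) = -687/30976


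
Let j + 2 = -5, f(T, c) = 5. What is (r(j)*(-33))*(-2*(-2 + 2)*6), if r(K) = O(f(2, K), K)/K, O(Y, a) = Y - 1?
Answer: 0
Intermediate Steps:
O(Y, a) = -1 + Y
j = -7 (j = -2 - 5 = -7)
r(K) = 4/K (r(K) = (-1 + 5)/K = 4/K)
(r(j)*(-33))*(-2*(-2 + 2)*6) = ((4/(-7))*(-33))*(-2*(-2 + 2)*6) = ((4*(-⅐))*(-33))*(-0*6) = (-4/7*(-33))*(-2*0) = (132/7)*0 = 0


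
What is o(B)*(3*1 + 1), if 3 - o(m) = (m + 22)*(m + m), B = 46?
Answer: -25012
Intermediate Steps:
o(m) = 3 - 2*m*(22 + m) (o(m) = 3 - (m + 22)*(m + m) = 3 - (22 + m)*2*m = 3 - 2*m*(22 + m))
o(B)*(3*1 + 1) = (3 - 44*46 - 2*46²)*(3*1 + 1) = (3 - 2024 - 2*2116)*(3 + 1) = (3 - 2024 - 4232)*4 = -6253*4 = -25012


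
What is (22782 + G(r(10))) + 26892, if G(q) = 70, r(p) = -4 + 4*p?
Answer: 49744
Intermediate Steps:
(22782 + G(r(10))) + 26892 = (22782 + 70) + 26892 = 22852 + 26892 = 49744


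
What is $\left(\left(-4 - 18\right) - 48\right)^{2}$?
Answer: $4900$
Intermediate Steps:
$\left(\left(-4 - 18\right) - 48\right)^{2} = \left(-22 - 48\right)^{2} = \left(-70\right)^{2} = 4900$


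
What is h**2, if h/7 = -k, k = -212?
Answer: 2202256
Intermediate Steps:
h = 1484 (h = 7*(-1*(-212)) = 7*212 = 1484)
h**2 = 1484**2 = 2202256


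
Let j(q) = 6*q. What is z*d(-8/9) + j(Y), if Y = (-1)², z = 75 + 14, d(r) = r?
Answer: -658/9 ≈ -73.111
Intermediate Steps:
z = 89
Y = 1
z*d(-8/9) + j(Y) = 89*(-8/9) + 6*1 = 89*(-8*⅑) + 6 = 89*(-8/9) + 6 = -712/9 + 6 = -658/9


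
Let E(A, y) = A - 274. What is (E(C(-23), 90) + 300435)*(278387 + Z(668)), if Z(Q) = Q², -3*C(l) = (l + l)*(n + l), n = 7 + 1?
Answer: 217333301841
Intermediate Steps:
n = 8
C(l) = -2*l*(8 + l)/3 (C(l) = -(l + l)*(8 + l)/3 = -2*l*(8 + l)/3)
E(A, y) = -274 + A
(E(C(-23), 90) + 300435)*(278387 + Z(668)) = ((-274 - ⅔*(-23)*(8 - 23)) + 300435)*(278387 + 668²) = ((-274 - ⅔*(-23)*(-15)) + 300435)*(278387 + 446224) = ((-274 - 230) + 300435)*724611 = (-504 + 300435)*724611 = 299931*724611 = 217333301841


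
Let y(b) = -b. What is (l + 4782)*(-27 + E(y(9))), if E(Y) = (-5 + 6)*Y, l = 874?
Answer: -203616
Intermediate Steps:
E(Y) = Y (E(Y) = 1*Y = Y)
(l + 4782)*(-27 + E(y(9))) = (874 + 4782)*(-27 - 1*9) = 5656*(-27 - 9) = 5656*(-36) = -203616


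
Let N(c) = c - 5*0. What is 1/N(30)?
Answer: 1/30 ≈ 0.033333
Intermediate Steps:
N(c) = c (N(c) = c + 0 = c)
1/N(30) = 1/30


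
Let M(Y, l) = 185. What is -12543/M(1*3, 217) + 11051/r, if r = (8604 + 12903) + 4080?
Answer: -8618738/127935 ≈ -67.368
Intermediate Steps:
r = 25587 (r = 21507 + 4080 = 25587)
-12543/M(1*3, 217) + 11051/r = -12543/185 + 11051/25587 = -12543*1/185 + 11051*(1/25587) = -339/5 + 11051/25587 = -8618738/127935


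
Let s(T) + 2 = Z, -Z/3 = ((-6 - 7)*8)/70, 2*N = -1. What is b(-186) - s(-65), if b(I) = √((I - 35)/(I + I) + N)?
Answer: -86/35 + √3255/186 ≈ -2.1504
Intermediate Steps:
N = -½ (N = (½)*(-1) = -½ ≈ -0.50000)
Z = 156/35 (Z = -3*(-6 - 7)*8/70 = -3*(-13*8)/70 = -(-312)/70 = -3*(-52/35) = 156/35 ≈ 4.4571)
s(T) = 86/35 (s(T) = -2 + 156/35 = 86/35)
b(I) = √(-½ + (-35 + I)/(2*I)) (b(I) = √((I - 35)/(I + I) - ½) = √((-35 + I)/((2*I)) - ½) = √((-35 + I)*(1/(2*I)) - ½) = √((-35 + I)/(2*I) - ½) = √(-½ + (-35 + I)/(2*I)))
b(-186) - s(-65) = √70*√(-1/(-186))/2 - 1*86/35 = √70*√(-1*(-1/186))/2 - 86/35 = √70*√(1/186)/2 - 86/35 = √70*(√186/186)/2 - 86/35 = √3255/186 - 86/35 = -86/35 + √3255/186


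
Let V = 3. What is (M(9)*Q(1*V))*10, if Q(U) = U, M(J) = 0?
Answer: 0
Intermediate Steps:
(M(9)*Q(1*V))*10 = (0*(1*3))*10 = (0*3)*10 = 0*10 = 0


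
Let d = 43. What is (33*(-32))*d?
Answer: -45408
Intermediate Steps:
(33*(-32))*d = (33*(-32))*43 = -1056*43 = -45408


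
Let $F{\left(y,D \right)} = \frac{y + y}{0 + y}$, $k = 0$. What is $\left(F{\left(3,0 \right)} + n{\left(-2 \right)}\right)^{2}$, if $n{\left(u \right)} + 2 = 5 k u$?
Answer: $0$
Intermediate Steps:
$F{\left(y,D \right)} = 2$ ($F{\left(y,D \right)} = \frac{2 y}{y} = 2$)
$n{\left(u \right)} = -2$ ($n{\left(u \right)} = -2 + 5 \cdot 0 u = -2 + 0 u = -2 + 0 = -2$)
$\left(F{\left(3,0 \right)} + n{\left(-2 \right)}\right)^{2} = \left(2 - 2\right)^{2} = 0^{2} = 0$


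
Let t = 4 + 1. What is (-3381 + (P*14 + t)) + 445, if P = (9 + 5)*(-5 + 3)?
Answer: -3323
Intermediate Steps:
t = 5
P = -28 (P = 14*(-2) = -28)
(-3381 + (P*14 + t)) + 445 = (-3381 + (-28*14 + 5)) + 445 = (-3381 + (-392 + 5)) + 445 = (-3381 - 387) + 445 = -3768 + 445 = -3323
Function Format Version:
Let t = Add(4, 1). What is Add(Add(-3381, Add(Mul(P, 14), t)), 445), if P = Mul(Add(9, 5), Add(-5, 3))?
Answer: -3323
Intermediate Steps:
t = 5
P = -28 (P = Mul(14, -2) = -28)
Add(Add(-3381, Add(Mul(P, 14), t)), 445) = Add(Add(-3381, Add(Mul(-28, 14), 5)), 445) = Add(Add(-3381, Add(-392, 5)), 445) = Add(Add(-3381, -387), 445) = Add(-3768, 445) = -3323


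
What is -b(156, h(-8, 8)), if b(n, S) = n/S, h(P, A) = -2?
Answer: 78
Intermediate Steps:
-b(156, h(-8, 8)) = -156/(-2) = -156*(-1)/2 = -1*(-78) = 78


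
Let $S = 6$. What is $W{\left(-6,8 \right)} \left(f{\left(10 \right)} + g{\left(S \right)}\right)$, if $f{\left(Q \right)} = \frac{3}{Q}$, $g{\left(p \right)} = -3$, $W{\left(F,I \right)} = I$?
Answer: $- \frac{108}{5} \approx -21.6$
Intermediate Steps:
$W{\left(-6,8 \right)} \left(f{\left(10 \right)} + g{\left(S \right)}\right) = 8 \left(\frac{3}{10} - 3\right) = 8 \left(- \frac{27}{10}\right) = - \frac{108}{5}$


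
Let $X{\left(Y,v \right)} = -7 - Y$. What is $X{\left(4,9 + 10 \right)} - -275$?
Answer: $264$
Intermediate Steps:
$X{\left(4,9 + 10 \right)} - -275 = \left(-7 - 4\right) - -275 = \left(-7 - 4\right) + 275 = -11 + 275 = 264$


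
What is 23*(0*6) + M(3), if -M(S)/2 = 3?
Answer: -6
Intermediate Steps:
M(S) = -6 (M(S) = -2*3 = -6)
23*(0*6) + M(3) = 23*(0*6) - 6 = 23*0 - 6 = 0 - 6 = -6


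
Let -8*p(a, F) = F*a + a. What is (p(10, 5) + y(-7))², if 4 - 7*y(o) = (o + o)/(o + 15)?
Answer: 34969/784 ≈ 44.603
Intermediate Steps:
p(a, F) = -a/8 - F*a/8 (p(a, F) = -(F*a + a)/8 = -(a + F*a)/8 = -a/8 - F*a/8)
y(o) = 4/7 - 2*o/(7*(15 + o)) (y(o) = 4/7 - (o + o)/(7*(o + 15)) = 4/7 - 2*o/(7*(15 + o)))
(p(10, 5) + y(-7))² = (-⅛*10*(1 + 5) + 2*(30 - 7)/(7*(15 - 7)))² = (-⅛*10*6 + (2/7)*23/8)² = (-15/2 + (2/7)*(⅛)*23)² = (-15/2 + 23/28)² = (-187/28)² = 34969/784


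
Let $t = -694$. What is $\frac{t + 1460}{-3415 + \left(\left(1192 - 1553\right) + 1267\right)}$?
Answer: $- \frac{766}{2509} \approx -0.3053$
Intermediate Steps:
$\frac{t + 1460}{-3415 + \left(\left(1192 - 1553\right) + 1267\right)} = \frac{-694 + 1460}{-3415 + \left(\left(1192 - 1553\right) + 1267\right)} = \frac{766}{-3415 + \left(-361 + 1267\right)} = \frac{766}{-3415 + 906} = \frac{766}{-2509} = 766 \left(- \frac{1}{2509}\right) = - \frac{766}{2509}$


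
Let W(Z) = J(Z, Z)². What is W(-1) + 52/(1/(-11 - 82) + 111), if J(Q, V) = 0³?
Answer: 186/397 ≈ 0.46851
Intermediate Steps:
J(Q, V) = 0
W(Z) = 0 (W(Z) = 0² = 0)
W(-1) + 52/(1/(-11 - 82) + 111) = 0 + 52/(1/(-11 - 82) + 111) = 0 + 52/(1/(-93) + 111) = 0 + 52/(-1/93 + 111) = 0 + 52/(10322/93) = 0 + (93/10322)*52 = 0 + 186/397 = 186/397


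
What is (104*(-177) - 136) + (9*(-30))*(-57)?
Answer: -3154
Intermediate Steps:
(104*(-177) - 136) + (9*(-30))*(-57) = (-18408 - 136) - 270*(-57) = -18544 + 15390 = -3154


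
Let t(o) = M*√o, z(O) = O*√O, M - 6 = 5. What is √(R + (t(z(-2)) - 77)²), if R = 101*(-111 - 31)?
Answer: √(-14342 + 121*(-7 + 2^(¾)*√(-I))²) ≈ 8.1622 + 102.44*I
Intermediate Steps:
M = 11 (M = 6 + 5 = 11)
z(O) = O^(3/2)
t(o) = 11*√o
R = -14342 (R = 101*(-142) = -14342)
√(R + (t(z(-2)) - 77)²) = √(-14342 + (11*√((-2)^(3/2)) - 77)²) = √(-14342 + (11*√(-2*I*√2) - 77)²) = √(-14342 + (11*(2^(¾)*√(-I)) - 77)²) = √(-14342 + (11*2^(¾)*√(-I) - 77)²) = √(-14342 + (-77 + 11*2^(¾)*√(-I))²)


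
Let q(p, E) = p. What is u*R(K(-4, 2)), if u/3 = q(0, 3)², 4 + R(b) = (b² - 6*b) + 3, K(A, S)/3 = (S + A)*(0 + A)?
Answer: 0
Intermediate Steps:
K(A, S) = 3*A*(A + S) (K(A, S) = 3*((S + A)*(0 + A)) = 3*((A + S)*A) = 3*(A*(A + S)) = 3*A*(A + S))
R(b) = -1 + b² - 6*b (R(b) = -4 + ((b² - 6*b) + 3) = -4 + (3 + b² - 6*b) = -1 + b² - 6*b)
u = 0 (u = 3*0² = 3*0 = 0)
u*R(K(-4, 2)) = 0*(-1 + (3*(-4)*(-4 + 2))² - 18*(-4)*(-4 + 2)) = 0*(-1 + (3*(-4)*(-2))² - 18*(-4)*(-2)) = 0*(-1 + 24² - 6*24) = 0*(-1 + 576 - 144) = 0*431 = 0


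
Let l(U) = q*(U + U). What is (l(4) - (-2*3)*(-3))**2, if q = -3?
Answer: 1764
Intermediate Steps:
l(U) = -6*U (l(U) = -3*(U + U) = -6*U)
(l(4) - (-2*3)*(-3))**2 = (-6*4 - (-2*3)*(-3))**2 = (-24 - (-6)*(-3))**2 = (-24 - 1*18)**2 = (-24 - 18)**2 = (-42)**2 = 1764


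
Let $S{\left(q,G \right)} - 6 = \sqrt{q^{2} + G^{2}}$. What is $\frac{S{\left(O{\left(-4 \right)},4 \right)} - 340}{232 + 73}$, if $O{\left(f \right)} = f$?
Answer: $- \frac{334}{305} + \frac{4 \sqrt{2}}{305} \approx -1.0765$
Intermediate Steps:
$S{\left(q,G \right)} = 6 + \sqrt{G^{2} + q^{2}}$ ($S{\left(q,G \right)} = 6 + \sqrt{q^{2} + G^{2}} = 6 + \sqrt{G^{2} + q^{2}}$)
$\frac{S{\left(O{\left(-4 \right)},4 \right)} - 340}{232 + 73} = \frac{\left(6 + \sqrt{4^{2} + \left(-4\right)^{2}}\right) - 340}{232 + 73} = \frac{\left(6 + \sqrt{16 + 16}\right) - 340}{305} = \left(\left(6 + \sqrt{32}\right) - 340\right) \frac{1}{305} = \left(\left(6 + 4 \sqrt{2}\right) - 340\right) \frac{1}{305} = \left(-334 + 4 \sqrt{2}\right) \frac{1}{305} = - \frac{334}{305} + \frac{4 \sqrt{2}}{305}$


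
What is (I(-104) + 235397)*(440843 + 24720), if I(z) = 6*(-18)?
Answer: 109541852707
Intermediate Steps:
I(z) = -108
(I(-104) + 235397)*(440843 + 24720) = (-108 + 235397)*(440843 + 24720) = 235289*465563 = 109541852707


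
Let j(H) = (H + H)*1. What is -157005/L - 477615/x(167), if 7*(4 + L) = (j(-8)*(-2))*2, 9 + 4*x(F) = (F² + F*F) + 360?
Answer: -6861834675/224516 ≈ -30563.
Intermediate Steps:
x(F) = 351/4 + F²/2 (x(F) = -9/4 + ((F² + F*F) + 360)/4 = -9/4 + ((F² + F²) + 360)/4 = -9/4 + (2*F² + 360)/4 = -9/4 + (360 + 2*F²)/4 = -9/4 + (90 + F²/2) = 351/4 + F²/2)
j(H) = 2*H (j(H) = (2*H)*1 = 2*H)
L = 36/7 (L = -4 + (((2*(-8))*(-2))*2)/7 = -4 + (-16*(-2)*2)/7 = -4 + (32*2)/7 = -4 + (⅐)*64 = -4 + 64/7 = 36/7 ≈ 5.1429)
-157005/L - 477615/x(167) = -157005/36/7 - 477615/(351/4 + (½)*167²) = -157005*7/36 - 477615/(351/4 + (½)*27889) = -122115/4 - 477615/(351/4 + 27889/2) = -122115/4 - 477615/56129/4 = -122115/4 - 477615*4/56129 = -122115/4 - 1910460/56129 = -6861834675/224516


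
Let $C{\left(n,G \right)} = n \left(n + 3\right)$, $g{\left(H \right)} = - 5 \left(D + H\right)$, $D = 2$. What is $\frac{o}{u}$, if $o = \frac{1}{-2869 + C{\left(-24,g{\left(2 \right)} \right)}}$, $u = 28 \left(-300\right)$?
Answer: $\frac{1}{19866000} \approx 5.0337 \cdot 10^{-8}$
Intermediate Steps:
$g{\left(H \right)} = -10 - 5 H$ ($g{\left(H \right)} = - 5 \left(2 + H\right) = -10 - 5 H$)
$u = -8400$
$C{\left(n,G \right)} = n \left(3 + n\right)$
$o = - \frac{1}{2365}$ ($o = \frac{1}{-2869 - 24 \left(3 - 24\right)} = \frac{1}{-2869 - -504} = \frac{1}{-2869 + 504} = \frac{1}{-2365} = - \frac{1}{2365} \approx -0.00042283$)
$\frac{o}{u} = - \frac{1}{2365 \left(-8400\right)} = \left(- \frac{1}{2365}\right) \left(- \frac{1}{8400}\right) = \frac{1}{19866000}$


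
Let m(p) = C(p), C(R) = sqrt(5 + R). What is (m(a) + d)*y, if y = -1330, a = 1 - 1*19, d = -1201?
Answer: 1597330 - 1330*I*sqrt(13) ≈ 1.5973e+6 - 4795.4*I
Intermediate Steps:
a = -18 (a = 1 - 19 = -18)
m(p) = sqrt(5 + p)
(m(a) + d)*y = (sqrt(5 - 18) - 1201)*(-1330) = (sqrt(-13) - 1201)*(-1330) = (I*sqrt(13) - 1201)*(-1330) = (-1201 + I*sqrt(13))*(-1330) = 1597330 - 1330*I*sqrt(13)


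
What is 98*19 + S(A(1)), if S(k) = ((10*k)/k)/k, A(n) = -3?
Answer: 5576/3 ≈ 1858.7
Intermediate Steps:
S(k) = 10/k
98*19 + S(A(1)) = 98*19 + 10/(-3) = 1862 + 10*(-⅓) = 1862 - 10/3 = 5576/3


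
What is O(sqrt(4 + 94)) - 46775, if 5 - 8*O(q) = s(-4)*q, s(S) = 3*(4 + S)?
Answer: -374195/8 ≈ -46774.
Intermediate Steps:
s(S) = 12 + 3*S
O(q) = 5/8 (O(q) = 5/8 - (12 + 3*(-4))*q/8 = 5/8 - (12 - 12)*q/8 = 5/8 - 0*q = 5/8 - 1/8*0 = 5/8 + 0 = 5/8)
O(sqrt(4 + 94)) - 46775 = 5/8 - 46775 = -374195/8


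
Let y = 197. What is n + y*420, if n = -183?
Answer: 82557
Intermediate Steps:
n + y*420 = -183 + 197*420 = -183 + 82740 = 82557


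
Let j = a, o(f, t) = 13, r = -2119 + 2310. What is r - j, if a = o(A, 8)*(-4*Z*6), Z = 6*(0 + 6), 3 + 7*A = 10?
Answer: 11423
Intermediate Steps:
A = 1 (A = -3/7 + (⅐)*10 = -3/7 + 10/7 = 1)
Z = 36 (Z = 6*6 = 36)
r = 191
a = -11232 (a = 13*(-4*36*6) = 13*(-144*6) = 13*(-864) = -11232)
j = -11232
r - j = 191 - 1*(-11232) = 191 + 11232 = 11423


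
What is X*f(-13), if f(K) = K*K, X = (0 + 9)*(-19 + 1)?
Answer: -27378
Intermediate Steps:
X = -162 (X = 9*(-18) = -162)
f(K) = K²
X*f(-13) = -162*(-13)² = -162*169 = -27378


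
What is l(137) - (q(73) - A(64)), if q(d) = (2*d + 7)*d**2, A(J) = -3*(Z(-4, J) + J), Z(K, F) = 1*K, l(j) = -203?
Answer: -815720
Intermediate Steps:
Z(K, F) = K
A(J) = 12 - 3*J (A(J) = -3*(-4 + J) = 12 - 3*J)
q(d) = d**2*(7 + 2*d) (q(d) = (7 + 2*d)*d**2 = d**2*(7 + 2*d))
l(137) - (q(73) - A(64)) = -203 - (73**2*(7 + 2*73) - (12 - 3*64)) = -203 - (5329*(7 + 146) - (12 - 192)) = -203 - (5329*153 - 1*(-180)) = -203 - (815337 + 180) = -203 - 1*815517 = -203 - 815517 = -815720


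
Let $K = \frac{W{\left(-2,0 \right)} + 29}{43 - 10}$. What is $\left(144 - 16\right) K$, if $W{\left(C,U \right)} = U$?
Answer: $\frac{3712}{33} \approx 112.48$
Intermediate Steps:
$K = \frac{29}{33}$ ($K = \frac{0 + 29}{43 - 10} = \frac{29}{33} \approx 0.87879$)
$\left(144 - 16\right) K = \left(144 - 16\right) \frac{29}{33} = 128 \cdot \frac{29}{33} = \frac{3712}{33}$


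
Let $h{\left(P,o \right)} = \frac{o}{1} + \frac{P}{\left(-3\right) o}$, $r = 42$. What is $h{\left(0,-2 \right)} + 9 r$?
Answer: $376$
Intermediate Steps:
$h{\left(P,o \right)} = o - \frac{P}{3 o}$ ($h{\left(P,o \right)} = o 1 + P \left(- \frac{1}{3 o}\right) = o - \frac{P}{3 o}$)
$h{\left(0,-2 \right)} + 9 r = \left(-2 - \frac{0}{-2}\right) + 9 \cdot 42 = \left(-2 - 0 \left(- \frac{1}{2}\right)\right) + 378 = \left(-2 + 0\right) + 378 = -2 + 378 = 376$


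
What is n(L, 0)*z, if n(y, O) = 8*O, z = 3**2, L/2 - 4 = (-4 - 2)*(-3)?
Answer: 0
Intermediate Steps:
L = 44 (L = 8 + 2*((-4 - 2)*(-3)) = 8 + 2*(-6*(-3)) = 8 + 2*18 = 8 + 36 = 44)
z = 9
n(L, 0)*z = (8*0)*9 = 0*9 = 0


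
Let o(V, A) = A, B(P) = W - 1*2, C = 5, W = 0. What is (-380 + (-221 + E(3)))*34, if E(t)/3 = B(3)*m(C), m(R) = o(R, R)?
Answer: -21454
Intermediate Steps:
B(P) = -2 (B(P) = 0 - 1*2 = 0 - 2 = -2)
m(R) = R
E(t) = -30 (E(t) = 3*(-2*5) = 3*(-10) = -30)
(-380 + (-221 + E(3)))*34 = (-380 + (-221 - 30))*34 = (-380 - 251)*34 = -631*34 = -21454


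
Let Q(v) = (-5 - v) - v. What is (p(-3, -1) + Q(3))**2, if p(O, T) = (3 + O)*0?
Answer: 121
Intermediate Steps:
p(O, T) = 0
Q(v) = -5 - 2*v
(p(-3, -1) + Q(3))**2 = (0 + (-5 - 2*3))**2 = (0 + (-5 - 6))**2 = (0 - 11)**2 = (-11)**2 = 121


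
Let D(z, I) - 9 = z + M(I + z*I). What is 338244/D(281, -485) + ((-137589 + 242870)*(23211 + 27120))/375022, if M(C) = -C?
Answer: 9557813293803/676322570 ≈ 14132.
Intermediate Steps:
D(z, I) = 9 + z - I - I*z (D(z, I) = 9 + (z - (I + z*I)) = 9 + (z - (I + I*z)) = 9 + (z + (-I - I*z)) = 9 + (z - I - I*z) = 9 + z - I - I*z)
338244/D(281, -485) + ((-137589 + 242870)*(23211 + 27120))/375022 = 338244/(9 + 281 - 1*(-485)*(1 + 281)) + ((-137589 + 242870)*(23211 + 27120))/375022 = 338244/(9 + 281 - 1*(-485)*282) + (105281*50331)*(1/375022) = 338244/(9 + 281 + 136770) + 5298898011*(1/375022) = 338244/137060 + 278889369/19738 = 338244*(1/137060) + 278889369/19738 = 84561/34265 + 278889369/19738 = 9557813293803/676322570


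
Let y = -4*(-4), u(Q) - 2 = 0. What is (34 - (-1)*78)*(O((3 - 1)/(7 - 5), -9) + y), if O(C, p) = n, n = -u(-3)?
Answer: 1568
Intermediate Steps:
u(Q) = 2 (u(Q) = 2 + 0 = 2)
n = -2 (n = -1*2 = -2)
O(C, p) = -2
y = 16
(34 - (-1)*78)*(O((3 - 1)/(7 - 5), -9) + y) = (34 - (-1)*78)*(-2 + 16) = (34 - 1*(-78))*14 = (34 + 78)*14 = 112*14 = 1568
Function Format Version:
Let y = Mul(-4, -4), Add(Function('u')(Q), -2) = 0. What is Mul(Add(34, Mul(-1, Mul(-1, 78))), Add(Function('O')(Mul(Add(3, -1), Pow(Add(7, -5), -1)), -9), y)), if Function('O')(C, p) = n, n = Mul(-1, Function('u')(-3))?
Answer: 1568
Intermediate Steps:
Function('u')(Q) = 2 (Function('u')(Q) = Add(2, 0) = 2)
n = -2 (n = Mul(-1, 2) = -2)
Function('O')(C, p) = -2
y = 16
Mul(Add(34, Mul(-1, Mul(-1, 78))), Add(Function('O')(Mul(Add(3, -1), Pow(Add(7, -5), -1)), -9), y)) = Mul(Add(34, Mul(-1, Mul(-1, 78))), Add(-2, 16)) = Mul(Add(34, Mul(-1, -78)), 14) = Mul(Add(34, 78), 14) = Mul(112, 14) = 1568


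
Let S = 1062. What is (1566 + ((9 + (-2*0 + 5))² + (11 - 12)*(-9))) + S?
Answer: 2833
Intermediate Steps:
(1566 + ((9 + (-2*0 + 5))² + (11 - 12)*(-9))) + S = (1566 + ((9 + (-2*0 + 5))² + (11 - 12)*(-9))) + 1062 = (1566 + ((9 + (0 + 5))² - 1*(-9))) + 1062 = (1566 + ((9 + 5)² + 9)) + 1062 = (1566 + (14² + 9)) + 1062 = (1566 + (196 + 9)) + 1062 = (1566 + 205) + 1062 = 1771 + 1062 = 2833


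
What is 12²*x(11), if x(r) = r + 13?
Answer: 3456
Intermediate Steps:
x(r) = 13 + r
12²*x(11) = 12²*(13 + 11) = 144*24 = 3456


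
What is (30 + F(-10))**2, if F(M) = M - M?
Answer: 900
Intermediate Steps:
F(M) = 0
(30 + F(-10))**2 = (30 + 0)**2 = 30**2 = 900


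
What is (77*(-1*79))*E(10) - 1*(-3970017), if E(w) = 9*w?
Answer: 3422547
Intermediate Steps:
(77*(-1*79))*E(10) - 1*(-3970017) = (77*(-1*79))*(9*10) - 1*(-3970017) = (77*(-79))*90 + 3970017 = -6083*90 + 3970017 = -547470 + 3970017 = 3422547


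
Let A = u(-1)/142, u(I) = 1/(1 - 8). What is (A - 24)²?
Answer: 569156449/988036 ≈ 576.05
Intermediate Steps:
u(I) = -⅐ (u(I) = 1/(-7) = -⅐)
A = -1/994 (A = -⅐/142 = -⅐*1/142 = -1/994 ≈ -0.0010060)
(A - 24)² = (-1/994 - 24)² = (-23857/994)² = 569156449/988036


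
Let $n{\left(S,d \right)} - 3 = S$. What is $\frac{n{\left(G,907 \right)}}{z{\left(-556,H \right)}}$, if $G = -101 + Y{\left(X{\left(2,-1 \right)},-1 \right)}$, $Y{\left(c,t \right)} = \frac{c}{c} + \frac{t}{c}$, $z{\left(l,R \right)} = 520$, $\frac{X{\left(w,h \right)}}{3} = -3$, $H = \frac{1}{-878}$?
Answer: $- \frac{109}{585} \approx -0.18632$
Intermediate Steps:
$H = - \frac{1}{878} \approx -0.001139$
$X{\left(w,h \right)} = -9$ ($X{\left(w,h \right)} = 3 \left(-3\right) = -9$)
$Y{\left(c,t \right)} = 1 + \frac{t}{c}$
$G = - \frac{899}{9}$ ($G = -101 + \frac{-9 - 1}{-9} = -101 - - \frac{10}{9} = -101 + \frac{10}{9} = - \frac{899}{9} \approx -99.889$)
$n{\left(S,d \right)} = 3 + S$
$\frac{n{\left(G,907 \right)}}{z{\left(-556,H \right)}} = \frac{3 - \frac{899}{9}}{520} = \left(- \frac{872}{9}\right) \frac{1}{520} = - \frac{109}{585}$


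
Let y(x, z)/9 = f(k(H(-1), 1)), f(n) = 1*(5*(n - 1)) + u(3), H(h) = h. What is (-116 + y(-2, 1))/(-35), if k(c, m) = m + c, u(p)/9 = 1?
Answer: 16/7 ≈ 2.2857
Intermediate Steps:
u(p) = 9 (u(p) = 9*1 = 9)
k(c, m) = c + m
f(n) = 4 + 5*n (f(n) = 1*(5*(n - 1)) + 9 = 1*(5*(-1 + n)) + 9 = 1*(-5 + 5*n) + 9 = (-5 + 5*n) + 9 = 4 + 5*n)
y(x, z) = 36 (y(x, z) = 9*(4 + 5*(-1 + 1)) = 9*(4 + 5*0) = 9*(4 + 0) = 9*4 = 36)
(-116 + y(-2, 1))/(-35) = (-116 + 36)/(-35) = -80*(-1/35) = 16/7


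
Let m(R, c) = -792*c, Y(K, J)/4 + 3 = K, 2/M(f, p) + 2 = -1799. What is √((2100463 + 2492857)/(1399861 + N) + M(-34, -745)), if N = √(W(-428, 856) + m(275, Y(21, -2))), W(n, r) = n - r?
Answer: √3602*√((4134884799 - 2*I*√14577)/(1399861 + 2*I*√14577))/1801 ≈ 1.8111 - 0.00015626*I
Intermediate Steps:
M(f, p) = -2/1801 (M(f, p) = 2/(-2 - 1799) = 2/(-1801) = 2*(-1/1801) = -2/1801)
Y(K, J) = -12 + 4*K
N = 2*I*√14577 (N = √((-428 - 1*856) - 792*(-12 + 4*21)) = √((-428 - 856) - 792*(-12 + 84)) = √(-1284 - 792*72) = √(-1284 - 57024) = √(-58308) = 2*I*√14577 ≈ 241.47*I)
√((2100463 + 2492857)/(1399861 + N) + M(-34, -745)) = √((2100463 + 2492857)/(1399861 + 2*I*√14577) - 2/1801) = √(4593320/(1399861 + 2*I*√14577) - 2/1801) = √(-2/1801 + 4593320/(1399861 + 2*I*√14577))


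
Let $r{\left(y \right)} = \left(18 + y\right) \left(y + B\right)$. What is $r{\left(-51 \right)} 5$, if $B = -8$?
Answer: $9735$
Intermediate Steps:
$r{\left(y \right)} = \left(-8 + y\right) \left(18 + y\right)$ ($r{\left(y \right)} = \left(18 + y\right) \left(y - 8\right) = \left(18 + y\right) \left(-8 + y\right) = \left(-8 + y\right) \left(18 + y\right)$)
$r{\left(-51 \right)} 5 = \left(-144 + \left(-51\right)^{2} + 10 \left(-51\right)\right) 5 = \left(-144 + 2601 - 510\right) 5 = 1947 \cdot 5 = 9735$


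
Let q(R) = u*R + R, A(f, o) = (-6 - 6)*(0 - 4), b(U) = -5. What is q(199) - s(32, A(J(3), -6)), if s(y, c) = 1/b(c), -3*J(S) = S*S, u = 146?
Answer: 146266/5 ≈ 29253.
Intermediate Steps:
J(S) = -S**2/3 (J(S) = -S*S/3 = -S**2/3)
A(f, o) = 48 (A(f, o) = -12*(-4) = 48)
q(R) = 147*R (q(R) = 146*R + R = 147*R)
s(y, c) = -1/5 (s(y, c) = 1/(-5) = -1/5)
q(199) - s(32, A(J(3), -6)) = 147*199 - 1*(-1/5) = 29253 + 1/5 = 146266/5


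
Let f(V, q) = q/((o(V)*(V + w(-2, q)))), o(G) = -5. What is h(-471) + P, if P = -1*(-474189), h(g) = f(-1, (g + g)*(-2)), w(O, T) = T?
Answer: 4464487551/9415 ≈ 4.7419e+5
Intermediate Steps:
f(V, q) = q/(-5*V - 5*q) (f(V, q) = q/((-5*(V + q))) = q/(-5*V - 5*q))
h(g) = 4*g/(-5 - 20*g) (h(g) = -(g + g)*(-2)/(5*(-1) + 5*((g + g)*(-2))) = -(2*g)*(-2)/(-5 + 5*((2*g)*(-2))) = -(-4*g)/(-5 + 5*(-4*g)) = -(-4*g)/(-5 - 20*g) = 4*g/(-5 - 20*g))
P = 474189
h(-471) + P = -4*(-471)/(5 + 20*(-471)) + 474189 = -4*(-471)/(5 - 9420) + 474189 = -4*(-471)/(-9415) + 474189 = -4*(-471)*(-1/9415) + 474189 = -1884/9415 + 474189 = 4464487551/9415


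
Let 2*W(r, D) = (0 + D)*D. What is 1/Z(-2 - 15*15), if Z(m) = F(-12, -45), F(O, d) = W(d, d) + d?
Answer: 2/1935 ≈ 0.0010336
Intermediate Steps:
W(r, D) = D²/2 (W(r, D) = ((0 + D)*D)/2 = (D*D)/2 = D²/2)
F(O, d) = d + d²/2 (F(O, d) = d²/2 + d = d + d²/2)
Z(m) = 1935/2 (Z(m) = (½)*(-45)*(2 - 45) = (½)*(-45)*(-43) = 1935/2)
1/Z(-2 - 15*15) = 1/(1935/2) = 2/1935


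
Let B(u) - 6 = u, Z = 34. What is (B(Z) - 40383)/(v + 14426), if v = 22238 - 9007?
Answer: -40343/27657 ≈ -1.4587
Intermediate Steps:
B(u) = 6 + u
v = 13231
(B(Z) - 40383)/(v + 14426) = ((6 + 34) - 40383)/(13231 + 14426) = (40 - 40383)/27657 = -40343*1/27657 = -40343/27657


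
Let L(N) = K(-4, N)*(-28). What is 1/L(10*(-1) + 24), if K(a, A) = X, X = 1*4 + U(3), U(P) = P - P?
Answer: -1/112 ≈ -0.0089286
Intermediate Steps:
U(P) = 0
X = 4 (X = 1*4 + 0 = 4 + 0 = 4)
K(a, A) = 4
L(N) = -112 (L(N) = 4*(-28) = -112)
1/L(10*(-1) + 24) = 1/(-112) = -1/112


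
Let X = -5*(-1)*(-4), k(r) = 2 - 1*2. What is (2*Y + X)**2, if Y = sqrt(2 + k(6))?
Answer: 408 - 80*sqrt(2) ≈ 294.86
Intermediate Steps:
k(r) = 0 (k(r) = 2 - 2 = 0)
Y = sqrt(2) (Y = sqrt(2 + 0) = sqrt(2) ≈ 1.4142)
X = -20 (X = 5*(-4) = -20)
(2*Y + X)**2 = (2*sqrt(2) - 20)**2 = (-20 + 2*sqrt(2))**2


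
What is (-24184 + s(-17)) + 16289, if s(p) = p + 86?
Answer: -7826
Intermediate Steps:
s(p) = 86 + p
(-24184 + s(-17)) + 16289 = (-24184 + (86 - 17)) + 16289 = (-24184 + 69) + 16289 = -24115 + 16289 = -7826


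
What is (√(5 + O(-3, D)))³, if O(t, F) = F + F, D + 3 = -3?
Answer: -7*I*√7 ≈ -18.52*I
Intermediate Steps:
D = -6 (D = -3 - 3 = -6)
O(t, F) = 2*F
(√(5 + O(-3, D)))³ = (√(5 + 2*(-6)))³ = (√(5 - 12))³ = (√(-7))³ = (I*√7)³ = -7*I*√7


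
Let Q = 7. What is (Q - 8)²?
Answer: 1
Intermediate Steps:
(Q - 8)² = (7 - 8)² = (-1)² = 1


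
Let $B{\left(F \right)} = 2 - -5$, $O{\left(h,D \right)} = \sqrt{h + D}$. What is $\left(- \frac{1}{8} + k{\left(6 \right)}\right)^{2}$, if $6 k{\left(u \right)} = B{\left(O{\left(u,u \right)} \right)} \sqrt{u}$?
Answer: $\frac{1571}{192} - \frac{7 \sqrt{6}}{24} \approx 7.4679$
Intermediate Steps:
$O{\left(h,D \right)} = \sqrt{D + h}$
$B{\left(F \right)} = 7$ ($B{\left(F \right)} = 2 + 5 = 7$)
$k{\left(u \right)} = \frac{7 \sqrt{u}}{6}$
$\left(- \frac{1}{8} + k{\left(6 \right)}\right)^{2} = \left(- \frac{1}{8} + \frac{7 \sqrt{6}}{6}\right)^{2}$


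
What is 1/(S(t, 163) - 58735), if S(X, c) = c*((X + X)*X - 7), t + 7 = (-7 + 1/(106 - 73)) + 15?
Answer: -1089/64828108 ≈ -1.6798e-5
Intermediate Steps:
t = 34/33 (t = -7 + ((-7 + 1/(106 - 73)) + 15) = -7 + ((-7 + 1/33) + 15) = -7 + (-230/33 + 15) = -7 + 265/33 = 34/33 ≈ 1.0303)
S(X, c) = c*(-7 + 2*X**2) (S(X, c) = c*((2*X)*X - 7) = c*(2*X**2 - 7) = c*(-7 + 2*X**2))
1/(S(t, 163) - 58735) = 1/(163*(-7 + 2*(34/33)**2) - 58735) = 1/(163*(-7 + 2*(1156/1089)) - 58735) = 1/(163*(-7 + 2312/1089) - 58735) = 1/(163*(-5311/1089) - 58735) = 1/(-865693/1089 - 58735) = 1/(-64828108/1089) = -1089/64828108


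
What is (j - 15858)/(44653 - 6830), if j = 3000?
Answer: -12858/37823 ≈ -0.33995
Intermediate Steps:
(j - 15858)/(44653 - 6830) = (3000 - 15858)/(44653 - 6830) = -12858/37823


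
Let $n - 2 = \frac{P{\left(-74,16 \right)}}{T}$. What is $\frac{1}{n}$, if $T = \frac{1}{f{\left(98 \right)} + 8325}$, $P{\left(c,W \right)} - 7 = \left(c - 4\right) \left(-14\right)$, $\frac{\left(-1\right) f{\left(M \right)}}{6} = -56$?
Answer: $\frac{1}{9518441} \approx 1.0506 \cdot 10^{-7}$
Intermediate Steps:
$f{\left(M \right)} = 336$ ($f{\left(M \right)} = \left(-6\right) \left(-56\right) = 336$)
$P{\left(c,W \right)} = 63 - 14 c$ ($P{\left(c,W \right)} = 7 + \left(c - 4\right) \left(-14\right) = 7 + \left(-4 + c\right) \left(-14\right) = 7 - \left(-56 + 14 c\right) = 63 - 14 c$)
$T = \frac{1}{8661}$ ($T = \frac{1}{336 + 8325} = \frac{1}{8661} \approx 0.00011546$)
$n = 9518441$ ($n = 2 + \left(63 - -1036\right) \frac{1}{\frac{1}{8661}} = 2 + \left(63 + 1036\right) 8661 = 2 + 1099 \cdot 8661 = 2 + 9518439 = 9518441$)
$\frac{1}{n} = \frac{1}{9518441}$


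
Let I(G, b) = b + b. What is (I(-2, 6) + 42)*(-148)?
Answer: -7992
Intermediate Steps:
I(G, b) = 2*b
(I(-2, 6) + 42)*(-148) = (2*6 + 42)*(-148) = (12 + 42)*(-148) = 54*(-148) = -7992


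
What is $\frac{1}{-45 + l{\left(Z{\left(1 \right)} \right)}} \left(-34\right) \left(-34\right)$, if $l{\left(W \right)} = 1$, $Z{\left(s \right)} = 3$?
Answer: $- \frac{289}{11} \approx -26.273$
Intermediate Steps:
$\frac{1}{-45 + l{\left(Z{\left(1 \right)} \right)}} \left(-34\right) \left(-34\right) = \frac{1}{-45 + 1} \left(-34\right) \left(-34\right) = \frac{1}{-44} \left(-34\right) \left(-34\right) = \left(- \frac{1}{44}\right) \left(-34\right) \left(-34\right) = \frac{17}{22} \left(-34\right) = - \frac{289}{11}$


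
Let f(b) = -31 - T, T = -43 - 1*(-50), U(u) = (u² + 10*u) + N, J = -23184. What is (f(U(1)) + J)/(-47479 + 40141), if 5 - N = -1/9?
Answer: 11611/3669 ≈ 3.1646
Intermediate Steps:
N = 46/9 (N = 5 - (-1)/9 = 5 - 1*(-⅑) = 5 + ⅑ = 46/9 ≈ 5.1111)
U(u) = 46/9 + u² + 10*u (U(u) = (u² + 10*u) + 46/9 = 46/9 + u² + 10*u)
T = 7 (T = -43 + 50 = 7)
f(b) = -38 (f(b) = -31 - 1*7 = -31 - 7 = -38)
(f(U(1)) + J)/(-47479 + 40141) = (-38 - 23184)/(-47479 + 40141) = -23222/(-7338) = -23222*(-1/7338) = 11611/3669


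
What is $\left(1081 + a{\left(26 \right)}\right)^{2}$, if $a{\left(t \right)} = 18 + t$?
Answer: $1265625$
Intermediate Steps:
$\left(1081 + a{\left(26 \right)}\right)^{2} = \left(1081 + \left(18 + 26\right)\right)^{2} = \left(1081 + 44\right)^{2} = 1125^{2} = 1265625$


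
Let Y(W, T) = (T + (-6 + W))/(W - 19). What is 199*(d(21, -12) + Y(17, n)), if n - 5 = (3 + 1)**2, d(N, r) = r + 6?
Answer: -4378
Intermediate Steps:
d(N, r) = 6 + r
n = 21 (n = 5 + (3 + 1)**2 = 5 + 4**2 = 5 + 16 = 21)
Y(W, T) = (-6 + T + W)/(-19 + W)
199*(d(21, -12) + Y(17, n)) = 199*((6 - 12) + (-6 + 21 + 17)/(-19 + 17)) = 199*(-6 + 32/(-2)) = 199*(-6 - 1/2*32) = 199*(-6 - 16) = 199*(-22) = -4378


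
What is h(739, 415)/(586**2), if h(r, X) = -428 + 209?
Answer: -219/343396 ≈ -0.00063775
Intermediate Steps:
h(r, X) = -219
h(739, 415)/(586**2) = -219/(586**2) = -219/343396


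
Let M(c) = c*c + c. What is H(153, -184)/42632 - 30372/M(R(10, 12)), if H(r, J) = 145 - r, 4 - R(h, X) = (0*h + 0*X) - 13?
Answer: -26975449/271779 ≈ -99.255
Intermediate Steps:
R(h, X) = 17 (R(h, X) = 4 - ((0*h + 0*X) - 13) = 4 - ((0 + 0) - 13) = 4 - (0 - 13) = 4 - 1*(-13) = 4 + 13 = 17)
M(c) = c + c**2 (M(c) = c**2 + c = c + c**2)
H(153, -184)/42632 - 30372/M(R(10, 12)) = (145 - 1*153)/42632 - 30372*1/(17*(1 + 17)) = (145 - 153)*(1/42632) - 30372/(17*18) = -8*1/42632 - 30372/306 = -1/5329 - 30372*1/306 = -1/5329 - 5062/51 = -26975449/271779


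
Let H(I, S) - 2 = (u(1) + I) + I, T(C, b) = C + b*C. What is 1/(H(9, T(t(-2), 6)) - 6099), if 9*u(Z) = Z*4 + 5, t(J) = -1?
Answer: -1/6078 ≈ -0.00016453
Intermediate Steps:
u(Z) = 5/9 + 4*Z/9 (u(Z) = (Z*4 + 5)/9 = (4*Z + 5)/9 = (5 + 4*Z)/9 = 5/9 + 4*Z/9)
T(C, b) = C + C*b
H(I, S) = 3 + 2*I (H(I, S) = 2 + (((5/9 + (4/9)*1) + I) + I) = 2 + (((5/9 + 4/9) + I) + I) = 2 + ((1 + I) + I) = 2 + (1 + 2*I) = 3 + 2*I)
1/(H(9, T(t(-2), 6)) - 6099) = 1/((3 + 2*9) - 6099) = 1/((3 + 18) - 6099) = 1/(21 - 6099) = 1/(-6078) = -1/6078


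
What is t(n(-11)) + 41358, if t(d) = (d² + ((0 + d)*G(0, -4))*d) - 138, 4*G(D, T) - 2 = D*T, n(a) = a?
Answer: 82803/2 ≈ 41402.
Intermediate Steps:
G(D, T) = ½ + D*T/4 (G(D, T) = ½ + (D*T)/4 = ½ + D*T/4)
t(d) = -138 + 3*d²/2 (t(d) = (d² + ((0 + d)*(½ + (¼)*0*(-4)))*d) - 138 = (d² + (d*(½ + 0))*d) - 138 = (d² + (d*(½))*d) - 138 = (d² + (d/2)*d) - 138 = (d² + d²/2) - 138 = 3*d²/2 - 138 = -138 + 3*d²/2)
t(n(-11)) + 41358 = (-138 + (3/2)*(-11)²) + 41358 = (-138 + (3/2)*121) + 41358 = (-138 + 363/2) + 41358 = 87/2 + 41358 = 82803/2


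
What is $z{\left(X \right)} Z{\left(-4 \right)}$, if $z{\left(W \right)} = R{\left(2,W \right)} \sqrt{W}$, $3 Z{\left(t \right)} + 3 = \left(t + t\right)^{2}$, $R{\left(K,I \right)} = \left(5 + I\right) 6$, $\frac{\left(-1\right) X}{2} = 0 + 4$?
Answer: $- 732 i \sqrt{2} \approx - 1035.2 i$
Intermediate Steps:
$X = -8$ ($X = - 2 \left(0 + 4\right) = \left(-2\right) 4 = -8$)
$R{\left(K,I \right)} = 30 + 6 I$
$Z{\left(t \right)} = -1 + \frac{4 t^{2}}{3}$ ($Z{\left(t \right)} = -1 + \frac{\left(t + t\right)^{2}}{3} = -1 + \frac{\left(2 t\right)^{2}}{3} = -1 + \frac{4 t^{2}}{3}$)
$z{\left(W \right)} = \sqrt{W} \left(30 + 6 W\right)$ ($z{\left(W \right)} = \left(30 + 6 W\right) \sqrt{W} = \sqrt{W} \left(30 + 6 W\right)$)
$z{\left(X \right)} Z{\left(-4 \right)} = 6 \sqrt{-8} \left(5 - 8\right) \left(-1 + \frac{4 \left(-4\right)^{2}}{3}\right) = 6 \cdot 2 i \sqrt{2} \left(-3\right) \left(-1 + \frac{4}{3} \cdot 16\right) = - 36 i \sqrt{2} \left(-1 + \frac{64}{3}\right) = - 36 i \sqrt{2} \cdot \frac{61}{3} = - 732 i \sqrt{2}$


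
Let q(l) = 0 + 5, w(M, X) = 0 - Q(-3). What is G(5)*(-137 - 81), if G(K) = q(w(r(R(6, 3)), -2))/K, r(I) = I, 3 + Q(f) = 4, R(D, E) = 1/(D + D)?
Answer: -218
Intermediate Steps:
R(D, E) = 1/(2*D)
Q(f) = 1 (Q(f) = -3 + 4 = 1)
w(M, X) = -1 (w(M, X) = 0 - 1*1 = 0 - 1 = -1)
q(l) = 5
G(K) = 5/K
G(5)*(-137 - 81) = (5/5)*(-137 - 81) = (5*(1/5))*(-218) = 1*(-218) = -218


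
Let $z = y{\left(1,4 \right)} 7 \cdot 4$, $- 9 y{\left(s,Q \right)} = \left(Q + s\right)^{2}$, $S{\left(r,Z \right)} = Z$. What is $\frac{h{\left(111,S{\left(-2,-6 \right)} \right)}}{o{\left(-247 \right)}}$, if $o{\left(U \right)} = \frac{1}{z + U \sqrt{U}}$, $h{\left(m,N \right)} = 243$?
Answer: $-18900 - 60021 i \sqrt{247} \approx -18900.0 - 9.433 \cdot 10^{5} i$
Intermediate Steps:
$y{\left(s,Q \right)} = - \frac{\left(Q + s\right)^{2}}{9}$
$z = - \frac{700}{9}$ ($z = - \frac{\left(4 + 1\right)^{2}}{9} \cdot 7 \cdot 4 = - \frac{5^{2}}{9} \cdot 7 \cdot 4 = \left(- \frac{1}{9}\right) 25 \cdot 7 \cdot 4 = \left(- \frac{25}{9}\right) 7 \cdot 4 = \left(- \frac{175}{9}\right) 4 = - \frac{700}{9} \approx -77.778$)
$o{\left(U \right)} = \frac{1}{- \frac{700}{9} + U^{\frac{3}{2}}}$ ($o{\left(U \right)} = \frac{1}{- \frac{700}{9} + U \sqrt{U}} = \frac{1}{- \frac{700}{9} + U^{\frac{3}{2}}}$)
$\frac{h{\left(111,S{\left(-2,-6 \right)} \right)}}{o{\left(-247 \right)}} = \frac{243}{9 \frac{1}{-700 + 9 \left(-247\right)^{\frac{3}{2}}}} = \frac{243}{9 \frac{1}{-700 + 9 \left(- 247 i \sqrt{247}\right)}} = \frac{243}{9 \frac{1}{-700 - 2223 i \sqrt{247}}} = 243 \left(- \frac{700}{9} - 247 i \sqrt{247}\right) = -18900 - 60021 i \sqrt{247}$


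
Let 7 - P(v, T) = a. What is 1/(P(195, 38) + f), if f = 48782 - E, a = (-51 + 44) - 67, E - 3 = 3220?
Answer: 1/45640 ≈ 2.1911e-5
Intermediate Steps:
E = 3223 (E = 3 + 3220 = 3223)
a = -74 (a = -7 - 67 = -74)
f = 45559 (f = 48782 - 1*3223 = 48782 - 3223 = 45559)
P(v, T) = 81 (P(v, T) = 7 - 1*(-74) = 7 + 74 = 81)
1/(P(195, 38) + f) = 1/(81 + 45559) = 1/45640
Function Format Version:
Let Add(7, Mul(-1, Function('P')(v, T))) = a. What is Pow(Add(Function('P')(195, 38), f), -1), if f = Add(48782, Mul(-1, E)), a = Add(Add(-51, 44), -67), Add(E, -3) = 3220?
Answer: Rational(1, 45640) ≈ 2.1911e-5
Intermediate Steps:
E = 3223 (E = Add(3, 3220) = 3223)
a = -74 (a = Add(-7, -67) = -74)
f = 45559 (f = Add(48782, Mul(-1, 3223)) = Add(48782, -3223) = 45559)
Function('P')(v, T) = 81 (Function('P')(v, T) = Add(7, Mul(-1, -74)) = Add(7, 74) = 81)
Pow(Add(Function('P')(195, 38), f), -1) = Pow(Add(81, 45559), -1) = Pow(45640, -1) = Rational(1, 45640)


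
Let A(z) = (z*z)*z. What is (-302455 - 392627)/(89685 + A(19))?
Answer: -347541/48272 ≈ -7.1996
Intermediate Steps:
A(z) = z³ (A(z) = z²*z = z³)
(-302455 - 392627)/(89685 + A(19)) = (-302455 - 392627)/(89685 + 19³) = -695082/(89685 + 6859) = -695082/96544 = -695082*1/96544 = -347541/48272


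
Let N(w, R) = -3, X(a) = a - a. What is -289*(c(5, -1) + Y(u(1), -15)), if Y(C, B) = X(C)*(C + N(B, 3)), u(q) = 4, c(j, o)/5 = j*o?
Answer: 7225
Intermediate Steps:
X(a) = 0
c(j, o) = 5*j*o (c(j, o) = 5*(j*o) = 5*j*o)
Y(C, B) = 0 (Y(C, B) = 0*(C - 3) = 0*(-3 + C) = 0)
-289*(c(5, -1) + Y(u(1), -15)) = -289*(5*5*(-1) + 0) = -289*(-25 + 0) = -289*(-25) = 7225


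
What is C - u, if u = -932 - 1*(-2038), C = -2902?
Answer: -4008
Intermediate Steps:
u = 1106 (u = -932 + 2038 = 1106)
C - u = -2902 - 1*1106 = -2902 - 1106 = -4008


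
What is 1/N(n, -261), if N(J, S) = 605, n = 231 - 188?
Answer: 1/605 ≈ 0.0016529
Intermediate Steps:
n = 43
1/N(n, -261) = 1/605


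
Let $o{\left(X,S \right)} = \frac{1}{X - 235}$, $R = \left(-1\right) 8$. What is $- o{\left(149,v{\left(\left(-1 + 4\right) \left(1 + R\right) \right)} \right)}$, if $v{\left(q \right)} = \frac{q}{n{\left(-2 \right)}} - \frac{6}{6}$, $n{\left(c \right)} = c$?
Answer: $\frac{1}{86} \approx 0.011628$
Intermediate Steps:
$R = -8$
$v{\left(q \right)} = -1 - \frac{q}{2}$ ($v{\left(q \right)} = \frac{q}{-2} - \frac{6}{6} = q \left(- \frac{1}{2}\right) - 1 = - \frac{q}{2} - 1 = -1 - \frac{q}{2}$)
$o{\left(X,S \right)} = \frac{1}{-235 + X}$
$- o{\left(149,v{\left(\left(-1 + 4\right) \left(1 + R\right) \right)} \right)} = - \frac{1}{-235 + 149} = - \frac{1}{-86} = \left(-1\right) \left(- \frac{1}{86}\right) = \frac{1}{86}$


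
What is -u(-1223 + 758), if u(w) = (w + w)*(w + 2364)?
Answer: 1766070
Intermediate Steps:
u(w) = 2*w*(2364 + w) (u(w) = (2*w)*(2364 + w) = 2*w*(2364 + w))
-u(-1223 + 758) = -2*(-1223 + 758)*(2364 + (-1223 + 758)) = -2*(-465)*(2364 - 465) = -2*(-465)*1899 = -1*(-1766070) = 1766070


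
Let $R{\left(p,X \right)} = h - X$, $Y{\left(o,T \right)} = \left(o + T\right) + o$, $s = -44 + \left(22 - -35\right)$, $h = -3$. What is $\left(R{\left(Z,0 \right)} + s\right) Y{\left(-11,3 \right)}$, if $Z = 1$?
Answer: $-190$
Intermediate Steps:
$s = 13$ ($s = -44 + \left(22 + 35\right) = -44 + 57 = 13$)
$Y{\left(o,T \right)} = T + 2 o$ ($Y{\left(o,T \right)} = \left(T + o\right) + o = T + 2 o$)
$R{\left(p,X \right)} = -3 - X$
$\left(R{\left(Z,0 \right)} + s\right) Y{\left(-11,3 \right)} = \left(\left(-3 - 0\right) + 13\right) \left(3 + 2 \left(-11\right)\right) = \left(\left(-3 + 0\right) + 13\right) \left(3 - 22\right) = \left(-3 + 13\right) \left(-19\right) = 10 \left(-19\right) = -190$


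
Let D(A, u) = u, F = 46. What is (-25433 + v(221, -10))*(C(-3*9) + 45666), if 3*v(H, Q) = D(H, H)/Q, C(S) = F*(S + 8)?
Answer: -17092873556/15 ≈ -1.1395e+9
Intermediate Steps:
C(S) = 368 + 46*S (C(S) = 46*(S + 8) = 46*(8 + S) = 368 + 46*S)
v(H, Q) = H/(3*Q) (v(H, Q) = (H/Q)/3 = H/(3*Q))
(-25433 + v(221, -10))*(C(-3*9) + 45666) = (-25433 + (⅓)*221/(-10))*((368 + 46*(-3*9)) + 45666) = (-25433 + (⅓)*221*(-⅒))*((368 + 46*(-27)) + 45666) = (-25433 - 221/30)*((368 - 1242) + 45666) = -763211*(-874 + 45666)/30 = -763211/30*44792 = -17092873556/15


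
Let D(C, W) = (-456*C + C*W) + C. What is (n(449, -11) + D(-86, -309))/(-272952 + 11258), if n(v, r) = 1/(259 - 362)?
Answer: -6767511/26954482 ≈ -0.25107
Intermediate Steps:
D(C, W) = -455*C + C*W
n(v, r) = -1/103 (n(v, r) = 1/(-103) = -1/103)
(n(449, -11) + D(-86, -309))/(-272952 + 11258) = (-1/103 - 86*(-455 - 309))/(-272952 + 11258) = (-1/103 - 86*(-764))/(-261694) = (-1/103 + 65704)*(-1/261694) = (6767511/103)*(-1/261694) = -6767511/26954482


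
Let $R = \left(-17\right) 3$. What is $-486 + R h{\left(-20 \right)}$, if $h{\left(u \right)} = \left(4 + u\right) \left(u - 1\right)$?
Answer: $-17622$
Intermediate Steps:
$h{\left(u \right)} = \left(-1 + u\right) \left(4 + u\right)$ ($h{\left(u \right)} = \left(4 + u\right) \left(-1 + u\right) = \left(-1 + u\right) \left(4 + u\right)$)
$R = -51$
$-486 + R h{\left(-20 \right)} = -486 - 51 \left(-4 + \left(-20\right)^{2} + 3 \left(-20\right)\right) = -486 - 51 \left(-4 + 400 - 60\right) = -486 - 17136 = -17622$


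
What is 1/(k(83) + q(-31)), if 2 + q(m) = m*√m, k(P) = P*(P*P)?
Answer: I/(31*√31 + 571785*I) ≈ 1.7489e-6 + 5.2793e-10*I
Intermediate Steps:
k(P) = P³ (k(P) = P*P² = P³)
q(m) = -2 + m^(3/2) (q(m) = -2 + m*√m = -2 + m^(3/2))
1/(k(83) + q(-31)) = 1/(83³ + (-2 + (-31)^(3/2))) = 1/(571787 + (-2 - 31*I*√31)) = 1/(571785 - 31*I*√31)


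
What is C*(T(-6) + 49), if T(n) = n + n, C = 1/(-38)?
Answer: -37/38 ≈ -0.97368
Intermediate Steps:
C = -1/38 (C = 1*(-1/38) = -1/38 ≈ -0.026316)
T(n) = 2*n
C*(T(-6) + 49) = -(2*(-6) + 49)/38 = -(-12 + 49)/38 = -1/38*37 = -37/38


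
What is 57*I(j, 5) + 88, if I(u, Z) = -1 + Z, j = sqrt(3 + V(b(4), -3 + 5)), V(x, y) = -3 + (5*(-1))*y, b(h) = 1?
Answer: 316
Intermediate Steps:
V(x, y) = -3 - 5*y
j = I*sqrt(10) (j = sqrt(3 + (-3 - 5*(-3 + 5))) = sqrt(3 + (-3 - 5*2)) = sqrt(3 + (-3 - 10)) = sqrt(3 - 13) = sqrt(-10) = I*sqrt(10) ≈ 3.1623*I)
57*I(j, 5) + 88 = 57*(-1 + 5) + 88 = 57*4 + 88 = 228 + 88 = 316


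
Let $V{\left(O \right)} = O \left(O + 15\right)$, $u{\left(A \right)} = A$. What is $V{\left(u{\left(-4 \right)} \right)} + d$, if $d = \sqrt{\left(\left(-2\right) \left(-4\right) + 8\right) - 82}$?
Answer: $-44 + i \sqrt{66} \approx -44.0 + 8.124 i$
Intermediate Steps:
$V{\left(O \right)} = O \left(15 + O\right)$
$d = i \sqrt{66}$ ($d = \sqrt{\left(8 + 8\right) - 82} = \sqrt{16 - 82} = \sqrt{-66} = i \sqrt{66} \approx 8.124 i$)
$V{\left(u{\left(-4 \right)} \right)} + d = - 4 \left(15 - 4\right) + i \sqrt{66} = \left(-4\right) 11 + i \sqrt{66} = -44 + i \sqrt{66}$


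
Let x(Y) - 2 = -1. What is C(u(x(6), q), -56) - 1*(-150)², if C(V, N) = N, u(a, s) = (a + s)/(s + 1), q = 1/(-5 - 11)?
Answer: -22556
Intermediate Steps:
x(Y) = 1 (x(Y) = 2 - 1 = 1)
q = -1/16 (q = 1/(-16) = -1/16 ≈ -0.062500)
u(a, s) = (a + s)/(1 + s)
C(u(x(6), q), -56) - 1*(-150)² = -56 - 1*(-150)² = -56 - 1*22500 = -56 - 22500 = -22556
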